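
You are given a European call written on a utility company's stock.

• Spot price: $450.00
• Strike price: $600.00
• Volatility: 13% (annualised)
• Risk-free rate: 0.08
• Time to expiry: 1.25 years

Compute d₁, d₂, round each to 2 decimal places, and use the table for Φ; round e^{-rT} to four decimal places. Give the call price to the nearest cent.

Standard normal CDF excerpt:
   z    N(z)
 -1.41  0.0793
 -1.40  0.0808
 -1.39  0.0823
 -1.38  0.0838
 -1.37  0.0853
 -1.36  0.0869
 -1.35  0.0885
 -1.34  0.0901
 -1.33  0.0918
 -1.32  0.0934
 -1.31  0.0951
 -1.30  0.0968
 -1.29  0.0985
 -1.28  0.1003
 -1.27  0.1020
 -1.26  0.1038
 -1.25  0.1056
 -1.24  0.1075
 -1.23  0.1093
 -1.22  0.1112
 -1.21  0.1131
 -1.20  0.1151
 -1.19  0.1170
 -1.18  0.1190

$2.86

σ√T = 0.13·√1.25 = 0.1453
ln(S/K) + (r + σ²/2)T = ln(450/600) + (0.08 + 0.13²/2)·1.25 = -0.2877 + 0.1106 = -0.1771
d₁ = -0.1771 / 0.1453 = -1.2186 ≈ -1.22
d₂ = d₁ − σ√T = -1.2186 − 0.1453 = -1.3640 ≈ -1.36
e^(−rT) = e^(−0.08·1.25) = 0.9048
N(d₁) = N(-1.22) = 0.1112;  N(d₂) = N(-1.36) = 0.0869
C = 450·0.1112 − 600·0.9048·0.0869 = 50.0400 − 47.1763 = 2.8637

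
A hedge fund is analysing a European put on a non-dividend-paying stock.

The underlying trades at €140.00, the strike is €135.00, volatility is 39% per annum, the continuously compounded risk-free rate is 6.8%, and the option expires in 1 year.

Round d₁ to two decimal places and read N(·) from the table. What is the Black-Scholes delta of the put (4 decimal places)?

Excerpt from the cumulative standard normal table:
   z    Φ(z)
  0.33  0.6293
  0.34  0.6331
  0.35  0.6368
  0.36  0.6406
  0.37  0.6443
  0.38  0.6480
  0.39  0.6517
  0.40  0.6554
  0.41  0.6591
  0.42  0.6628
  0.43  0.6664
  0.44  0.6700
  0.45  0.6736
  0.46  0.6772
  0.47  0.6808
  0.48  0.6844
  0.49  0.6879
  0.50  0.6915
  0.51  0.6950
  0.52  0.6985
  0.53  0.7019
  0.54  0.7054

σ√T = 0.39 × 1.0000 = 0.3900
d₁ = [ln(140/135) + (0.068 + 0.39²/2)·1] / 0.3900 = [0.0364 + 0.1441] / 0.3900 = 0.4626 ≈ 0.46
N(d₁) = N(0.46) = 0.6772
Δ_put = N(d₁) − 1 = 0.6772 − 1 = -0.3228

-0.3228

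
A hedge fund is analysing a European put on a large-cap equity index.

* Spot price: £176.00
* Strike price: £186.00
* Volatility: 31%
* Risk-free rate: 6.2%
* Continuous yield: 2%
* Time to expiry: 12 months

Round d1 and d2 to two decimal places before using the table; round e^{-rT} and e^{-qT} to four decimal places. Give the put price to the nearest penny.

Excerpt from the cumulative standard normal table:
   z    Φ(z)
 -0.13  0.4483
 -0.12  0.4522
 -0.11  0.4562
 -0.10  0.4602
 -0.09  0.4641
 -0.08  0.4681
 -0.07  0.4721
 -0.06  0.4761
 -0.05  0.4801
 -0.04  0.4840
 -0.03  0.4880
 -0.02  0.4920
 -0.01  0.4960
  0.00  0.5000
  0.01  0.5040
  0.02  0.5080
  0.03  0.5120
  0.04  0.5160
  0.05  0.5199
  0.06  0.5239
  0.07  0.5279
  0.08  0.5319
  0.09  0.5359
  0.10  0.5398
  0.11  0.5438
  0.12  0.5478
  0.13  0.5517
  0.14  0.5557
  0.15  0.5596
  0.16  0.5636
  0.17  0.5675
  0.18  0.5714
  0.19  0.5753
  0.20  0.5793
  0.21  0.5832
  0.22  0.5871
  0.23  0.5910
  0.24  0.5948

£22.57

σ√T = 0.31 × 1.0000 = 0.3100
d₁ = [ln(176/186) + (0.062 − 0.02 + 0.31²/2)·1] / 0.3100 = [-0.0553 + 0.0900] / 0.3100 = 0.1122 → 0.11
d₂ = d₁ − σ√T = 0.1122 − 0.3100 = -0.1978 → -0.20
exp(−qT) = exp(−0.02·1) = 0.9802;  exp(−rT) = exp(−0.062·1) = 0.9399
N(−d₂) = N(0.20) = 0.5793;  N(−d₁) = N(-0.11) = 0.4562
P = 186·0.9399·0.5793 − 176·0.9802·0.4562 = 101.2740 − 78.7014 = 22.5726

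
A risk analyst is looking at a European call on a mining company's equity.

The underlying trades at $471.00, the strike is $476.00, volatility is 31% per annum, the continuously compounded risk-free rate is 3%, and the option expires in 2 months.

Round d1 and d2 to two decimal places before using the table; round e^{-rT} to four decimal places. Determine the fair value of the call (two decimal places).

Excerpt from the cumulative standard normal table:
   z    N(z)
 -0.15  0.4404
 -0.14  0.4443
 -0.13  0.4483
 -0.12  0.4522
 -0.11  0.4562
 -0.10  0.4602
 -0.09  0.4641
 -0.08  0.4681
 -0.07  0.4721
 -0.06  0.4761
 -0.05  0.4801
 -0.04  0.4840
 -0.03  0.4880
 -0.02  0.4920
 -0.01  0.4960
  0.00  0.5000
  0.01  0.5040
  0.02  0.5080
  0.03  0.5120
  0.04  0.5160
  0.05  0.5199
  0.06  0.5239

$23.20

σ√T = 0.31 × 0.4082 = 0.1266
d₁ = [ln(471/476) + (0.03 + ½·0.31²)·0.1667] / (σ√T) = (-0.0106 + 0.0130) / 0.1266 = 0.0193 which rounds to 0.02
d₂ = 0.0193 − 0.1266 = -0.1072 which rounds to -0.11
e^(−rT) = e^(−0.03·0.1667) = 0.9950
N(d₁) = N(0.02) = 0.5080;  N(d₂) = N(-0.11) = 0.4562
C = 471·0.5080 − 476·0.9950·0.4562 = 239.2680 − 216.0654 = 23.2026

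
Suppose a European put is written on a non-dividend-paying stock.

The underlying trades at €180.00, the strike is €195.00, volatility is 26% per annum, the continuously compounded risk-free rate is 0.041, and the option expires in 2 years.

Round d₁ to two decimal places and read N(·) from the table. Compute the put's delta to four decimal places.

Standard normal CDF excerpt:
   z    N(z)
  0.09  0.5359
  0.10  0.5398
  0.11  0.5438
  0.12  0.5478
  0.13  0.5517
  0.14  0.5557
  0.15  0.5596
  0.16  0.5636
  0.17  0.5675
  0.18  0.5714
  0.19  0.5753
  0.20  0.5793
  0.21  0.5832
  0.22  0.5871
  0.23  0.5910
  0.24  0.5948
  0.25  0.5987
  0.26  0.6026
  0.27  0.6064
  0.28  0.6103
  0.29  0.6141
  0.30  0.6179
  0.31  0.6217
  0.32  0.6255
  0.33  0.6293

T = 2;  σ√T = 0.3677
d₁ = [ln(180/195) + (0.041 + 0.26²/2)·2] / 0.3677 = [-0.0800 + 0.1496] / 0.3677 = 0.1892 ≈ 0.19
N(d₁) = N(0.19) = 0.5753
Δ_put = N(d₁) − 1 = 0.5753 − 1 = -0.4247

-0.4247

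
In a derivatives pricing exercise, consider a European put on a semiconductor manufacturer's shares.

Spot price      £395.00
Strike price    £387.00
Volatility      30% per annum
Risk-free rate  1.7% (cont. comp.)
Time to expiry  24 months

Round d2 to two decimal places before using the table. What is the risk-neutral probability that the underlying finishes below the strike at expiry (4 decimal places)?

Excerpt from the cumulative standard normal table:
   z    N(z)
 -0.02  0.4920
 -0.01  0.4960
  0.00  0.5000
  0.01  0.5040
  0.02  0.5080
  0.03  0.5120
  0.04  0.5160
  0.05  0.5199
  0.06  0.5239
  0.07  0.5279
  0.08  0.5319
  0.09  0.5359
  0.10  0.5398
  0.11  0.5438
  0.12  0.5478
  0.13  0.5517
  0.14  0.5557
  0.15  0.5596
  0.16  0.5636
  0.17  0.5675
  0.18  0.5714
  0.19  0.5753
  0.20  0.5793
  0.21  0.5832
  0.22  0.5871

T = 2;  σ√T = 0.4243
d₁ = [ln(395/387) + (0.017 + ½·0.3²)·2] / (σ√T) = (0.0205 + 0.1240) / 0.4243 = 0.3405 → 0.34
d₂ = 0.3405 − 0.4243 = -0.0838 → -0.08
Risk-neutral Pr[S_T < K] = N(−d₂) = N(0.08) = 0.5319

0.5319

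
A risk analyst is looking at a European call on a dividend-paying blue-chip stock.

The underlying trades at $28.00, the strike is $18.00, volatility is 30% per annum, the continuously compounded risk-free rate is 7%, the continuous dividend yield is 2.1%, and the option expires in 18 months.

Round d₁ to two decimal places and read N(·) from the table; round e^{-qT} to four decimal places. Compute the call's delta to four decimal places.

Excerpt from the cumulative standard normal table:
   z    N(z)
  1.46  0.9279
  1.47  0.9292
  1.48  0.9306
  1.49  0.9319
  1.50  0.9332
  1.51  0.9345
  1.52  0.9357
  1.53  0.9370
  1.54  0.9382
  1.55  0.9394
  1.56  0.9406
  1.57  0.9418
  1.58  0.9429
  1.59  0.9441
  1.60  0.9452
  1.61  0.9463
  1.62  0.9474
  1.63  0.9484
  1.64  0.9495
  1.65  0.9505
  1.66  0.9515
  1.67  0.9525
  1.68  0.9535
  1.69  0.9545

0.9148

T = 1.5;  σ√T = 0.3674
d₁ = [ln(28/18) + (0.07 − 0.021 + 0.3²/2)·1.5] / 0.3674 = [0.4418 + 0.1410] / 0.3674 = 1.5863 ≈ 1.59
N(d₁) = N(1.59) = 0.9441
Δ_call = exp(−qT)·N(d₁) = 0.9690·0.9441 = 0.9148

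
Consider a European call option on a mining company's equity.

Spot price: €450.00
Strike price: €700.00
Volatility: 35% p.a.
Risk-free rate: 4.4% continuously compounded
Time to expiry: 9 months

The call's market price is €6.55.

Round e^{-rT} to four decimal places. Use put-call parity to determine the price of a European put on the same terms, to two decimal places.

exp(−rT) = exp(−0.044·0.75) = 0.9675
Put-call parity: C − P = S − K·e^(−rT) = 450 − 700·0.9675 = 450 − 677.2500 = -227.2500
P = C − (C − P) = 6.55 − (-227.2500) = 233.8000

€233.80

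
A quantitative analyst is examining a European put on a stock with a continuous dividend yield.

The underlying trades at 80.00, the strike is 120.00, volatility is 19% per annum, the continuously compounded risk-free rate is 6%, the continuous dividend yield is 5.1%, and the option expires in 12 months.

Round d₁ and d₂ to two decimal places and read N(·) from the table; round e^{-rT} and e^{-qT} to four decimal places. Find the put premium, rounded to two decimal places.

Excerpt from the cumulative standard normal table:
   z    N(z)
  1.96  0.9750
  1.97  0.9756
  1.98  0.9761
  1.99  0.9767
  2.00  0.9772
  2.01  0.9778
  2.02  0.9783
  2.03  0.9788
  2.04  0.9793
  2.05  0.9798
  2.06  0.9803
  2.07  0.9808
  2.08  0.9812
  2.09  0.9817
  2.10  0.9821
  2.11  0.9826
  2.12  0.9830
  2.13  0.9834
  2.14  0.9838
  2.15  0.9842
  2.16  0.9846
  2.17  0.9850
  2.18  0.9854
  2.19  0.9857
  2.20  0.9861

T = 1;  σ√T = 0.1900
d₁ = [ln(80/120) + (0.06 − 0.051 + ½·0.19²)·1] / (σ√T) = (-0.4055 + 0.0271) / 0.1900 = -1.9917 → -1.99
d₂ = -1.9917 − 0.1900 = -2.1817 → -2.18
e^(−qT) = e^(−0.051·1) = 0.9503;  e^(−rT) = e^(−0.06·1) = 0.9418
N(−d₂) = N(2.18) = 0.9854;  N(−d₁) = N(1.99) = 0.9767
P = 120·0.9418·0.9854 − 80·0.9503·0.9767 = 111.3660 − 74.2526 = 37.1133

37.11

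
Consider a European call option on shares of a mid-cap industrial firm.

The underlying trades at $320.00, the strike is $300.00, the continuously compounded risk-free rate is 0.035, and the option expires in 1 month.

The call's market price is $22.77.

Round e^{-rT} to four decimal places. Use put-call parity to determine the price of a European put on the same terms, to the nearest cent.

$1.90

exp(−rT) = exp(−0.035·0.08333) = 0.9971
Put-call parity: C − P = S − K·e^(−rT) = 320 − 300·0.9971 = 320 − 299.1300 = 20.8700
P = C − (C − P) = 22.77 − (20.8700) = 1.9000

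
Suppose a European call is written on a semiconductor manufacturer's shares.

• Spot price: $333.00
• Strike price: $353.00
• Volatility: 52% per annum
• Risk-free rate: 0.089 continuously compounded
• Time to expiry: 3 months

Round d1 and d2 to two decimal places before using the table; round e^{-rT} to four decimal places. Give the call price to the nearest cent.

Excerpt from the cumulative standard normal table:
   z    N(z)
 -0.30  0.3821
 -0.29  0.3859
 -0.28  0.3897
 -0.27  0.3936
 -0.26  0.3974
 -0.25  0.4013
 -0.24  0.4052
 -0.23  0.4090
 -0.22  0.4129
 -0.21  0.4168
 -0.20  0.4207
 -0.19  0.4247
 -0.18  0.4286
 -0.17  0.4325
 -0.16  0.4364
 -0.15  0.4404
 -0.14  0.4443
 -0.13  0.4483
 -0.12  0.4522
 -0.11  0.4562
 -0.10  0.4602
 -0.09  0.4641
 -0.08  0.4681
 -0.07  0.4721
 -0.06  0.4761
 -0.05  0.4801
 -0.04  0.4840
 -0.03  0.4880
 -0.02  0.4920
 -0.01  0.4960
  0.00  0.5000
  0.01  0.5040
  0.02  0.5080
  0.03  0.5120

σ√T = 0.52·√0.25 = 0.2600
d₁ = [ln(333/353) + (0.089 + 0.52²/2)·0.25] / 0.2600 = [-0.0583 + 0.0561] / 0.2600 = -0.0088 which rounds to -0.01
d₂ = d₁ − σ√T = -0.0088 − 0.2600 = -0.2688 which rounds to -0.27
exp(−rT) = exp(−0.089·0.25) = 0.9780
N(d₁) = N(-0.01) = 0.4960;  N(d₂) = N(-0.27) = 0.3936
C = 333·0.4960 − 353·0.9780·0.3936 = 165.1680 − 135.8841 = 29.2839

$29.28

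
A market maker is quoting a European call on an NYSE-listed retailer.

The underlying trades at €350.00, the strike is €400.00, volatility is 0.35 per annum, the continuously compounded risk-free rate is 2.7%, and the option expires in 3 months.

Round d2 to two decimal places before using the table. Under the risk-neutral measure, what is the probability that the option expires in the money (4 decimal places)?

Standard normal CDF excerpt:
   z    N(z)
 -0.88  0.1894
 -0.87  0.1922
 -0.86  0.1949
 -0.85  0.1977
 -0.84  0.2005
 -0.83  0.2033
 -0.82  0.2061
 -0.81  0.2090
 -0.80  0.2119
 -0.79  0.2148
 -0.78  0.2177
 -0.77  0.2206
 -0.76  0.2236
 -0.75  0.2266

σ√T = 0.35·√0.25 = 0.1750
d₁ = [ln(350/400) + (0.027 + 0.35²/2)·0.25] / 0.1750 = [-0.1335 + 0.0221] / 0.1750 = -0.6370 ≈ -0.64
d₂ = d₁ − σ√T = -0.6370 − 0.1750 = -0.8120 ≈ -0.81
Risk-neutral Pr[S_T > K] = N(d₂) = N(-0.81) = 0.2090

0.2090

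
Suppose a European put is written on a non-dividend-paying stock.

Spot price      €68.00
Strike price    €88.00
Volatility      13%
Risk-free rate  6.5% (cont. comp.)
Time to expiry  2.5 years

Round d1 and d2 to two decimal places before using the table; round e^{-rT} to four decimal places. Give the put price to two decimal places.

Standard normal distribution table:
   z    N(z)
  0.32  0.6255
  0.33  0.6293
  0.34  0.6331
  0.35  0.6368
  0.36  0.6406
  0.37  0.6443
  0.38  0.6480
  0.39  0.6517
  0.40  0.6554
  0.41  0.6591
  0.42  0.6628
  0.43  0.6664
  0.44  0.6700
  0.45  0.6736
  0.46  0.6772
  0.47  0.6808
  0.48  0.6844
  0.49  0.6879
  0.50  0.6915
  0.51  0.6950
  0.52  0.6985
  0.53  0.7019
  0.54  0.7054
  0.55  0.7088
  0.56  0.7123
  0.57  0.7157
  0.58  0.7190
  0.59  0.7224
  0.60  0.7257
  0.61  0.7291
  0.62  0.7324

σ√T = 0.13 × 1.5811 = 0.2055
d₁ = [ln(68/88) + (0.065 + 0.13²/2)·2.5] / 0.2055 = [-0.2578 + 0.1836] / 0.2055 = -0.3610 ⇒ -0.36
d₂ = d₁ − σ√T = -0.3610 − 0.2055 = -0.5666 ⇒ -0.57
e^(−rT) = e^(−0.065·2.5) = 0.8500
P = 88·0.8500·N(0.57) − 68·N(0.36) = 88·0.8500·0.7157 − 68·0.6406 = 53.5344 − 43.5608 = 9.9736

€9.97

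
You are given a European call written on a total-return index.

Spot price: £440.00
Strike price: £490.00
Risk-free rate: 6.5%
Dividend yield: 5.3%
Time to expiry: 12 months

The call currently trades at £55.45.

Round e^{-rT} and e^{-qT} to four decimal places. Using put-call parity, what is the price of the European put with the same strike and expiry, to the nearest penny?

exp(−qT) = exp(−0.053·1) = 0.9484;  exp(−rT) = exp(−0.065·1) = 0.9371
Put-call parity: C − P = S·e^(−qT) − K·e^(−rT) = 440·0.9484 − 490·0.9371 = 417.2960 − 459.1790 = -41.8830
P = C − (C − P) = 55.45 − (-41.8830) = 97.3330

£97.33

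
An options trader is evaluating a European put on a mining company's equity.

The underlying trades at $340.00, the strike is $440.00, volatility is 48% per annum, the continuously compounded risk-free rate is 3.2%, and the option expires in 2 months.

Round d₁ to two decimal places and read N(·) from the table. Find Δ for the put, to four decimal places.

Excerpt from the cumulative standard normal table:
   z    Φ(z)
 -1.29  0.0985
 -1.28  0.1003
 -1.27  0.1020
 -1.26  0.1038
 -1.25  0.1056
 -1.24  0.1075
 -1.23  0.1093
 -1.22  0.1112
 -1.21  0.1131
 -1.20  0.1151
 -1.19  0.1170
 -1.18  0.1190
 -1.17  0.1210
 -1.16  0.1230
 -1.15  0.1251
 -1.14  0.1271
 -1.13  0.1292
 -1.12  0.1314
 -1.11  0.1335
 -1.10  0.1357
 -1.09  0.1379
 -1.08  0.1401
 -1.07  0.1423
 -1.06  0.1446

T = 0.1667;  σ√T = 0.1960
ln(S/K) + (r + σ²/2)T = ln(340/440) + (0.032 + 0.48²/2)·0.1667 = -0.2578 + 0.0245 = -0.2333
d₁ = -0.2333 / 0.1960 = -1.1905 which rounds to -1.19
N(d₁) = N(-1.19) = 0.1170
Δ_put = N(d₁) − 1 = 0.1170 − 1 = -0.8830

-0.8830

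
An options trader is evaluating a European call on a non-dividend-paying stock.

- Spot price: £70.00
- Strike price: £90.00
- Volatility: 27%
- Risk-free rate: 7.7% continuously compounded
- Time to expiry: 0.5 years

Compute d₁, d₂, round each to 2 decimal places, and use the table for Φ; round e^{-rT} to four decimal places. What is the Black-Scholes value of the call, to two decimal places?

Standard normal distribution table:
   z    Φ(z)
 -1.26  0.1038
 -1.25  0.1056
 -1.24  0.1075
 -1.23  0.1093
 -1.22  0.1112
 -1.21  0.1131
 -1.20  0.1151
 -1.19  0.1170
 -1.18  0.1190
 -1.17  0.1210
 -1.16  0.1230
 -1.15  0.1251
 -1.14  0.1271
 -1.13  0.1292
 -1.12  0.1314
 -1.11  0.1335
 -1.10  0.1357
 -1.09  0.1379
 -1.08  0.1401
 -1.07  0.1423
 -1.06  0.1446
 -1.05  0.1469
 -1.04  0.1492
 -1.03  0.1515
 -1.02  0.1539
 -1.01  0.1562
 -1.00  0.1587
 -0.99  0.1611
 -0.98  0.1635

£0.98

T = 0.5;  σ√T = 0.1909
d₁ = [ln(70/90) + (0.077 + 0.27²/2)·0.5] / 0.1909 = [-0.2513 + 0.0567] / 0.1909 = -1.0192 ≈ -1.02
d₂ = d₁ − σ√T = -1.0192 − 0.1909 = -1.2101 ≈ -1.21
e^(−rT) = e^(−0.077·0.5) = 0.9622
N(d₁) = N(-1.02) = 0.1539;  N(d₂) = N(-1.21) = 0.1131
C = 70·0.1539 − 90·0.9622·0.1131 = 10.7730 − 9.7942 = 0.9788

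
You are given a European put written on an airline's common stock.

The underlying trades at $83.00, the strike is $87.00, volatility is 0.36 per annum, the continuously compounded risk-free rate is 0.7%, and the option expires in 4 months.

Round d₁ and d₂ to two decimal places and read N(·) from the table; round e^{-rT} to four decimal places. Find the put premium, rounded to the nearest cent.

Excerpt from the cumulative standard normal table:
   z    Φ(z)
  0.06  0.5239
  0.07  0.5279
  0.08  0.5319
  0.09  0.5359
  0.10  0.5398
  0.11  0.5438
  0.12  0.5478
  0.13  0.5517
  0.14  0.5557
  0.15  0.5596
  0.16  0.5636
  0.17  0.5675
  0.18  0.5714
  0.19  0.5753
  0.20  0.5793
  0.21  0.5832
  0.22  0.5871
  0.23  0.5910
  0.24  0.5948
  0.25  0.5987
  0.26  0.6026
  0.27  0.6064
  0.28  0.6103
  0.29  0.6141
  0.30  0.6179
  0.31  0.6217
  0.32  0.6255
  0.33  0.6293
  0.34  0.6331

σ√T = 0.36 × 0.5774 = 0.2078
d₁ = [ln(83/87) + (0.007 + 0.36²/2)·0.3333] / 0.2078 = [-0.0471 + 0.0239] / 0.2078 = -0.1113 → -0.11
d₂ = d₁ − σ√T = -0.1113 − 0.2078 = -0.3192 → -0.32
e^(−rT) = e^(−0.007·0.3333) = 0.9977
P = 87·0.9977·N(0.32) − 83·N(0.11) = 87·0.9977·0.6255 − 83·0.5438 = 54.2933 − 45.1354 = 9.1579

$9.16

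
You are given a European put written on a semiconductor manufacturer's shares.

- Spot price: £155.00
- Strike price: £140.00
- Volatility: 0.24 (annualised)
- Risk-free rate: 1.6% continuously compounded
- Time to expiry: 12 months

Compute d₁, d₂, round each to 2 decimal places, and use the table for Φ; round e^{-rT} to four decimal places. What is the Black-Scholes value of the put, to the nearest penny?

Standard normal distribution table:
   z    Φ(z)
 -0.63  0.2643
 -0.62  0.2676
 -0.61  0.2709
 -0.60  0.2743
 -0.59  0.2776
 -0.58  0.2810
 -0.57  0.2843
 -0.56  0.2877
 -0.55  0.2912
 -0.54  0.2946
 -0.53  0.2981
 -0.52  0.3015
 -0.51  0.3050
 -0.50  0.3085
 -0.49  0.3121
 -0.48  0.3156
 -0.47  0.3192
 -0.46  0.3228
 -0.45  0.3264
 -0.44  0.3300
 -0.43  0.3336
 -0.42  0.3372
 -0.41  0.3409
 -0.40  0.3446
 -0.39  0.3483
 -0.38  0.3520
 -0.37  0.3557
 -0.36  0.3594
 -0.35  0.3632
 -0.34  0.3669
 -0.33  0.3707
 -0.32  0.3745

σ√T = 0.24·√1 = 0.2400
d₁ = [ln(155/140) + (0.016 + ½·0.24²)·1] / (σ√T) = (0.1018 + 0.0448) / 0.2400 = 0.6108 ⇒ 0.61
d₂ = 0.6108 − 0.2400 = 0.3708 ⇒ 0.37
e^(−rT) = e^(−0.016·1) = 0.9841
P = 140·0.9841·N(-0.37) − 155·N(-0.61) = 140·0.9841·0.3557 − 155·0.2709 = 49.0062 − 41.9895 = 7.0167

£7.02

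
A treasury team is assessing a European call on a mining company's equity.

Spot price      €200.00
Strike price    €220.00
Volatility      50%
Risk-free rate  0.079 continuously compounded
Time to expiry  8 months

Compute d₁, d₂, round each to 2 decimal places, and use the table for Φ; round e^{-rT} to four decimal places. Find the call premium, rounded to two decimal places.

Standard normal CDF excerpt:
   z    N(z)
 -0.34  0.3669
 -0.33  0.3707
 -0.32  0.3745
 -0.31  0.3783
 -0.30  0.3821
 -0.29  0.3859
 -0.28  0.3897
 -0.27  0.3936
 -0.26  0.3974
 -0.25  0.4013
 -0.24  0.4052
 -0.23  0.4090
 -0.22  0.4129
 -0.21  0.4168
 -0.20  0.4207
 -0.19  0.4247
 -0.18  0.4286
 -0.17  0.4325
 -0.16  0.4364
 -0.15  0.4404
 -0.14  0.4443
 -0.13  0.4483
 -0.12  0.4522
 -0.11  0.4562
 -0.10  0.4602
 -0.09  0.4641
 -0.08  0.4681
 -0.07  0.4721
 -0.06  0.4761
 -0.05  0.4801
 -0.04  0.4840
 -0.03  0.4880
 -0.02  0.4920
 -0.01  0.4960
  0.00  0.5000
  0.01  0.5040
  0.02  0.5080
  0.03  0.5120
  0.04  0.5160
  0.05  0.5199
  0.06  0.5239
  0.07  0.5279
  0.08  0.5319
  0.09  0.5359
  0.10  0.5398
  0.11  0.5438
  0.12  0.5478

T = 0.6667;  σ√T = 0.4082
d₁ = [ln(200/220) + (0.079 + ½·0.5²)·0.6667] / (σ√T) = (-0.0953 + 0.1360) / 0.4082 = 0.0997 ≈ 0.10
d₂ = 0.0997 − 0.4082 = -0.3086 ≈ -0.31
exp(−rT) = exp(−0.079·0.6667) = 0.9487
N(d₁) = N(0.10) = 0.5398;  N(d₂) = N(-0.31) = 0.3783
C = 200·0.5398 − 220·0.9487·0.3783 = 107.9600 − 78.9565 = 29.0035

€29.00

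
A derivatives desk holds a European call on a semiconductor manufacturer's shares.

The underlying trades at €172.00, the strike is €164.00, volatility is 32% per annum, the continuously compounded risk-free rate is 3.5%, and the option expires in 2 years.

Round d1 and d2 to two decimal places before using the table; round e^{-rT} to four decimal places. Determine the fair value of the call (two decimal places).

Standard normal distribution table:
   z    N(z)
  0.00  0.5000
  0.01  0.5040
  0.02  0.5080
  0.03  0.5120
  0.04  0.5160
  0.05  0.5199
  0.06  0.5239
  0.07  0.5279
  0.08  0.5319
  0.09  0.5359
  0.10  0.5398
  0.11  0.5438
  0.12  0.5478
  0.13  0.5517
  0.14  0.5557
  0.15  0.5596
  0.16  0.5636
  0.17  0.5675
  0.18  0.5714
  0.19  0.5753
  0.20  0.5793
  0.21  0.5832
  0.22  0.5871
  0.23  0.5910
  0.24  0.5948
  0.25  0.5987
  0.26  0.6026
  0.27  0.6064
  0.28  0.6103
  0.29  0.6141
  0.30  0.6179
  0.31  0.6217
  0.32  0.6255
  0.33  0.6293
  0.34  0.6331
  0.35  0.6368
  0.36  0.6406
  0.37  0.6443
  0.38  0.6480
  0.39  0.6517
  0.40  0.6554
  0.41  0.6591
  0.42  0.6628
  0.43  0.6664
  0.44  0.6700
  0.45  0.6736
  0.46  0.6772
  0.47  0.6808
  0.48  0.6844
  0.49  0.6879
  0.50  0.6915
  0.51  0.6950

T = 2;  σ√T = 0.4525
d₁ = [ln(172/164) + (0.035 + 0.32²/2)·2] / 0.4525 = [0.0476 + 0.1724] / 0.4525 = 0.4862 which rounds to 0.49
d₂ = d₁ − σ√T = 0.4862 − 0.4525 = 0.0336 which rounds to 0.03
exp(−rT) = exp(−0.035·2) = 0.9324
N(d₁) = N(0.49) = 0.6879;  N(d₂) = N(0.03) = 0.5120
C = 172·0.6879 − 164·0.9324·0.5120 = 118.3188 − 78.2918 = 40.0270

€40.03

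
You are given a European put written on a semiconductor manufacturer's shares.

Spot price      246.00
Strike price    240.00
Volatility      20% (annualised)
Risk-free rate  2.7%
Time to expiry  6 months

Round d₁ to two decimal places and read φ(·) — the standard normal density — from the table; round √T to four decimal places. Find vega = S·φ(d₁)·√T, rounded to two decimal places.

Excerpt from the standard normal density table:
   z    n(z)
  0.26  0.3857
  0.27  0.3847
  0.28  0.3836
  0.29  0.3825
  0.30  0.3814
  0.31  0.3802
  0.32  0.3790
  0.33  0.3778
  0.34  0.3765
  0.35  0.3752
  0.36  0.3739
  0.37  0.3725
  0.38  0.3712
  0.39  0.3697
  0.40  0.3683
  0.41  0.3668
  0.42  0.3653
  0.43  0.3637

σ√T = 0.2·√0.5 = 0.1414
ln(S/K) + (r + σ²/2)T = ln(246/240) + (0.027 + 0.2²/2)·0.5 = 0.0247 + 0.0235 = 0.0482
d₁ = 0.0482 / 0.1414 = 0.3408 → 0.34
√T = √0.5 = 0.7071
φ(d₁) = φ(0.34) = 0.3765
vega = S·φ(d₁)·√T = 246·0.3765·0.7071 = 65.4909

65.49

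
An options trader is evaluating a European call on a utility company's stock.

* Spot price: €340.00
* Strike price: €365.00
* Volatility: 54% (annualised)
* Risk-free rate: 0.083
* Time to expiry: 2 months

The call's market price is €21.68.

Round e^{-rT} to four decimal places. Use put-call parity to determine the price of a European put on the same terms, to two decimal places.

exp(−rT) = exp(−0.083·0.1667) = 0.9863
Put-call parity: C − P = S − K·e^(−rT) = 340 − 365·0.9863 = 340 − 359.9995 = -19.9995
P = C − (C − P) = 21.68 − (-19.9995) = 41.6795

€41.68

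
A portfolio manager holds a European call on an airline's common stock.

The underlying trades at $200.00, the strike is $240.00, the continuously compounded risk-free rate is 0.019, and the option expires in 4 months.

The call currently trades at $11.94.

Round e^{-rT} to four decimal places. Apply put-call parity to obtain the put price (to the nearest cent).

$50.43

e^(−rT) = e^(−0.019·0.3333) = 0.9937
Put-call parity: C − P = S − K·e^(−rT) = 200 − 240·0.9937 = 200 − 238.4880 = -38.4880
P = C − (C − P) = 11.94 − (-38.4880) = 50.4280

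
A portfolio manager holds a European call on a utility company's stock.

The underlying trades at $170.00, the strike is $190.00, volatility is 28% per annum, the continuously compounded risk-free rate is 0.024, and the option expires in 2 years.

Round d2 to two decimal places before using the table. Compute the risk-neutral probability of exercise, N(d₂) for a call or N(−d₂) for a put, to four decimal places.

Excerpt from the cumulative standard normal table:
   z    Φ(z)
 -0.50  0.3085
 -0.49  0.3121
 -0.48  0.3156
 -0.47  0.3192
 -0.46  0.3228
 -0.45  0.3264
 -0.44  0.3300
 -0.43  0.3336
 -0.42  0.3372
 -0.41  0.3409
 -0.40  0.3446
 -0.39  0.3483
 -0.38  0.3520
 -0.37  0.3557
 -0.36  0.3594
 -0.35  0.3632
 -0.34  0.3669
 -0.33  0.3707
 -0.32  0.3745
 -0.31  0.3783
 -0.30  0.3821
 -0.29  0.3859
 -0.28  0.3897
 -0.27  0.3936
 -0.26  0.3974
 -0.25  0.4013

0.3594

T = 2;  σ√T = 0.3960
d₁ = [ln(170/190) + (0.024 + 0.28²/2)·2] / 0.3960 = [-0.1112 + 0.1264] / 0.3960 = 0.0383 → 0.04
d₂ = d₁ − σ√T = 0.0383 − 0.3960 = -0.3577 → -0.36
Risk-neutral Pr[S_T > K] = N(d₂) = N(-0.36) = 0.3594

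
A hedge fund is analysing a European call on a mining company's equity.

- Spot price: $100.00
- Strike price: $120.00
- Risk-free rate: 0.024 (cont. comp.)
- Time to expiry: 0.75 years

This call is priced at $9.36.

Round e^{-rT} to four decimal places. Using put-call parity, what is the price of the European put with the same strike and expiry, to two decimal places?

$27.22

exp(−rT) = exp(−0.024·0.75) = 0.9822
Put-call parity: C − P = S − K·e^(−rT) = 100 − 120·0.9822 = 100 − 117.8640 = -17.8640
P = C − (C − P) = 9.36 − (-17.8640) = 27.2240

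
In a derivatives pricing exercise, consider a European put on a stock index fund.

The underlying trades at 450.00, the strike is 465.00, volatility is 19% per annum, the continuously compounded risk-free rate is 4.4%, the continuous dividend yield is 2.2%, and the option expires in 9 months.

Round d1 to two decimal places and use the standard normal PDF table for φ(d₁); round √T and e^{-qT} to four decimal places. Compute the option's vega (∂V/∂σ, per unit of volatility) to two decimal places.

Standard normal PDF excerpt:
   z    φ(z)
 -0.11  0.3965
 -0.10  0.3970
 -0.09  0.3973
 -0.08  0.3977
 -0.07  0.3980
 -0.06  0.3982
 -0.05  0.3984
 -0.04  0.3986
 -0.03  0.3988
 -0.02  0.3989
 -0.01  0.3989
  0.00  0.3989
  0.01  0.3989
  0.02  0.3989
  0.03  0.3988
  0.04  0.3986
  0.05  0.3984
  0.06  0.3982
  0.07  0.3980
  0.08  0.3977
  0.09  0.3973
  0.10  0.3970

152.90

σ√T = 0.19 × 0.8660 = 0.1645
d₁ = [ln(450/465) + (0.044 − 0.022 + ½·0.19²)·0.75] / (σ√T) = (-0.0328 + 0.0300) / 0.1645 = -0.0167 which rounds to -0.02
√T = √0.75 = 0.8660
φ(d₁) = φ(-0.02) = 0.3989
e^(−qT) = e^(−0.022·0.75) = 0.9836
vega = S·e^(−qT)·φ(d₁)·√T = 450·0.9836·0.3989·0.8660 = 152.9019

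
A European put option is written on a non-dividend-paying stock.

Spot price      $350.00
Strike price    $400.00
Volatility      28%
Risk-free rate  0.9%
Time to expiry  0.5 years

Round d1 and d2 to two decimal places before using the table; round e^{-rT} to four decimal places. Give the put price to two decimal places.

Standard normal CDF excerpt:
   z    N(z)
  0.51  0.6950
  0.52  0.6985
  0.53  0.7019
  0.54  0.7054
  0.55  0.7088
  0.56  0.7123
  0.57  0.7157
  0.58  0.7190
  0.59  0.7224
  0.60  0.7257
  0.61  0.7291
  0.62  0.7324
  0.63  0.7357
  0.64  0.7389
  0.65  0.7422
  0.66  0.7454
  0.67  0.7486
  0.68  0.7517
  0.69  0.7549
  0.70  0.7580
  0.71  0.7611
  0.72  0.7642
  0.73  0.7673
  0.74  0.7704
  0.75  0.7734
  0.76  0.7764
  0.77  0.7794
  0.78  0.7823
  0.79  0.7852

σ√T = 0.28·√0.5 = 0.1980
d₁ = [ln(350/400) + (0.009 + ½·0.28²)·0.5] / (σ√T) = (-0.1335 + 0.0241) / 0.1980 = -0.5527 → -0.55
d₂ = -0.5527 − 0.1980 = -0.7507 → -0.75
exp(−rT) = exp(−0.009·0.5) = 0.9955
N(−d₂) = N(0.75) = 0.7734;  N(−d₁) = N(0.55) = 0.7088
P = 400·0.9955·0.7734 − 350·0.7088 = 307.9679 − 248.0800 = 59.8879

$59.89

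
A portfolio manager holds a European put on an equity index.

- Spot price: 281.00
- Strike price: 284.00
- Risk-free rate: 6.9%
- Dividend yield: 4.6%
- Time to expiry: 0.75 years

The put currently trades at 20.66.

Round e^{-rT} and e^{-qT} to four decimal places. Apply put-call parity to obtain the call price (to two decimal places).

exp(−qT) = exp(−0.046·0.75) = 0.9661;  exp(−rT) = exp(−0.069·0.75) = 0.9496
Put-call parity: C − P = S·e^(−qT) − K·e^(−rT) = 281·0.9661 − 284·0.9496 = 271.4741 − 269.6864 = 1.7877
C = P + (C − P) = 20.66 + (1.7877) = 22.4477

22.45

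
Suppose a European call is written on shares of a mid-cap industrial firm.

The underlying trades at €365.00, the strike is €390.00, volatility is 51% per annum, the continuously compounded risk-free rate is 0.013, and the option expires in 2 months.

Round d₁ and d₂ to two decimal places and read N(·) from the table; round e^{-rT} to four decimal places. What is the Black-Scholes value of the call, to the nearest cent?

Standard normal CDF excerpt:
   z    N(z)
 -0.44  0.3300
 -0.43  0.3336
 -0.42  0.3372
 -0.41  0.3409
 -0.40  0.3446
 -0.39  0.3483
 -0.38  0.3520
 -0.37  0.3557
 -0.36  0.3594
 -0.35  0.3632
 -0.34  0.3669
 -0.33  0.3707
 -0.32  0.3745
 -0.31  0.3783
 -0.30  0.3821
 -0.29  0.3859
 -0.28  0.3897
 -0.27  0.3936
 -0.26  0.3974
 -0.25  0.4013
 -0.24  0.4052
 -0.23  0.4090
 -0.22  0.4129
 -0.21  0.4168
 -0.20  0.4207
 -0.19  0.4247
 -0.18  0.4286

€20.90

σ√T = 0.51 × 0.4082 = 0.2082
ln(S/K) + (r + σ²/2)T = ln(365/390) + (0.013 + 0.51²/2)·0.1667 = -0.0662 + 0.0238 = -0.0424
d₁ = -0.0424 / 0.2082 = -0.2037 ⇒ -0.20
d₂ = d₁ − σ√T = -0.2037 − 0.2082 = -0.4119 ⇒ -0.41
exp(−rT) = exp(−0.013·0.1667) = 0.9978
N(d₁) = N(-0.20) = 0.4207;  N(d₂) = N(-0.41) = 0.3409
C = 365·0.4207 − 390·0.9978·0.3409 = 153.5555 − 132.6585 = 20.8970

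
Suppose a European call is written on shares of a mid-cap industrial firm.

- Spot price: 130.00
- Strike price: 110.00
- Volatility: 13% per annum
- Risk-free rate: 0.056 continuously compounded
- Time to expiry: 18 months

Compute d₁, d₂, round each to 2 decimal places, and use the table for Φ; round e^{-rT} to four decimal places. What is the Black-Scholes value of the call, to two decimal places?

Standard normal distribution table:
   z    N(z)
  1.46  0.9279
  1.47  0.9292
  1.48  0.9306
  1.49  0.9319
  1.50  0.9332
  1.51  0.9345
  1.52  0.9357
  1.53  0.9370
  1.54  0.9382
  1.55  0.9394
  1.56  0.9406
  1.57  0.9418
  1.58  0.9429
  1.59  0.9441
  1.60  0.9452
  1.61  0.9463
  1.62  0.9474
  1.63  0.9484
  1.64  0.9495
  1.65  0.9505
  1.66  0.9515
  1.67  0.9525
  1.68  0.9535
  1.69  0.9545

29.32

σ√T = 0.13 × 1.2247 = 0.1592
d₁ = [ln(130/110) + (0.056 + 0.13²/2)·1.5] / 0.1592 = [0.1671 + 0.0967] / 0.1592 = 1.6564 → 1.66
d₂ = d₁ − σ√T = 1.6564 − 0.1592 = 1.4972 → 1.50
e^(−rT) = e^(−0.056·1.5) = 0.9194
N(d₁) = N(1.66) = 0.9515;  N(d₂) = N(1.50) = 0.9332
C = 130·0.9515 − 110·0.9194·0.9332 = 123.6950 − 94.3782 = 29.3168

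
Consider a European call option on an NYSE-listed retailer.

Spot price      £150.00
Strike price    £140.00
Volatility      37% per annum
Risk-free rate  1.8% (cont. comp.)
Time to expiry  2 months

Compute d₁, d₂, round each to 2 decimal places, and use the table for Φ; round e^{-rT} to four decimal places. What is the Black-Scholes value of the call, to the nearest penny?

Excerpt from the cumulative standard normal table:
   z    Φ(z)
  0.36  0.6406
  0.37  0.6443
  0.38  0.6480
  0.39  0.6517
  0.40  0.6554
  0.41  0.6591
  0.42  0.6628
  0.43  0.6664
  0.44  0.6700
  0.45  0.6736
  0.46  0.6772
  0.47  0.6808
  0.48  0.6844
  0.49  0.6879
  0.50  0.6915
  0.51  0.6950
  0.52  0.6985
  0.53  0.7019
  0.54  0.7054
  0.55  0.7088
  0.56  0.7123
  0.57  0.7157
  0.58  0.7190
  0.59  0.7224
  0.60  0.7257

σ√T = 0.37 × 0.4082 = 0.1511
ln(S/K) + (r + σ²/2)T = ln(150/140) + (0.018 + 0.37²/2)·0.1667 = 0.0690 + 0.0144 = 0.0834
d₁ = 0.0834 / 0.1511 = 0.5521 ≈ 0.55
d₂ = d₁ − σ√T = 0.5521 − 0.1511 = 0.4011 ≈ 0.40
e^(−rT) = e^(−0.018·0.1667) = 0.9970
N(d₁) = N(0.55) = 0.7088;  N(d₂) = N(0.40) = 0.6554
C = 150·0.7088 − 140·0.9970·0.6554 = 106.3200 − 91.4807 = 14.8393

£14.84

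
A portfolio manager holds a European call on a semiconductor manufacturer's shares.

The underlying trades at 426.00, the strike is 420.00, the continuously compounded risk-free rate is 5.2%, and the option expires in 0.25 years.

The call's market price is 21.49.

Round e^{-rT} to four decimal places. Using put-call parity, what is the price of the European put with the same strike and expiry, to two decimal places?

10.07

exp(−rT) = exp(−0.052·0.25) = 0.9871
Put-call parity: C − P = S − K·e^(−rT) = 426 − 420·0.9871 = 426 − 414.5820 = 11.4180
P = C − (C − P) = 21.49 − (11.4180) = 10.0720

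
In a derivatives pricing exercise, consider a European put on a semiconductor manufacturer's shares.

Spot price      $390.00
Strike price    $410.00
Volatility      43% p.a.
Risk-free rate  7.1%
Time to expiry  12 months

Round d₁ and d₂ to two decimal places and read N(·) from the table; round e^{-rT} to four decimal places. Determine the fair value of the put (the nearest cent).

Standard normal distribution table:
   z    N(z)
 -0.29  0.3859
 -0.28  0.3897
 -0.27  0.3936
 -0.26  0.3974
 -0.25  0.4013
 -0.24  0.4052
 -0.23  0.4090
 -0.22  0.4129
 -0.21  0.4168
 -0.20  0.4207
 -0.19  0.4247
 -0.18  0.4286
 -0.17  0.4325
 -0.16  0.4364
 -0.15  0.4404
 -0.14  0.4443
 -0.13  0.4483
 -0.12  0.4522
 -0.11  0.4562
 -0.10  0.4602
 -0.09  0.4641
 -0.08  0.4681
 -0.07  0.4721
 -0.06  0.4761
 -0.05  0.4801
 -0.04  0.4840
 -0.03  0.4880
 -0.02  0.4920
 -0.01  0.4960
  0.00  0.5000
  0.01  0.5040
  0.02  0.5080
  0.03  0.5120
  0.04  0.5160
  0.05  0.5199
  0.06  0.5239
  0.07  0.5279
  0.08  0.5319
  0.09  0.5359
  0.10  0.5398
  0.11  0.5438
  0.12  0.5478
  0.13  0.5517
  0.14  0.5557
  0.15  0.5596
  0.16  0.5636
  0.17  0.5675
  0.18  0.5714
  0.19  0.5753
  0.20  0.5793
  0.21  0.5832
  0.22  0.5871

σ√T = 0.43·√1 = 0.4300
d₁ = [ln(390/410) + (0.071 + 0.43²/2)·1] / 0.4300 = [-0.0500 + 0.1634] / 0.4300 = 0.2638 → 0.26
d₂ = d₁ − σ√T = 0.2638 − 0.4300 = -0.1662 → -0.17
e^(−rT) = e^(−0.071·1) = 0.9315
P = 410·0.9315·N(0.17) − 390·N(-0.26) = 410·0.9315·0.5675 − 390·0.3974 = 216.7368 − 154.9860 = 61.7508

$61.75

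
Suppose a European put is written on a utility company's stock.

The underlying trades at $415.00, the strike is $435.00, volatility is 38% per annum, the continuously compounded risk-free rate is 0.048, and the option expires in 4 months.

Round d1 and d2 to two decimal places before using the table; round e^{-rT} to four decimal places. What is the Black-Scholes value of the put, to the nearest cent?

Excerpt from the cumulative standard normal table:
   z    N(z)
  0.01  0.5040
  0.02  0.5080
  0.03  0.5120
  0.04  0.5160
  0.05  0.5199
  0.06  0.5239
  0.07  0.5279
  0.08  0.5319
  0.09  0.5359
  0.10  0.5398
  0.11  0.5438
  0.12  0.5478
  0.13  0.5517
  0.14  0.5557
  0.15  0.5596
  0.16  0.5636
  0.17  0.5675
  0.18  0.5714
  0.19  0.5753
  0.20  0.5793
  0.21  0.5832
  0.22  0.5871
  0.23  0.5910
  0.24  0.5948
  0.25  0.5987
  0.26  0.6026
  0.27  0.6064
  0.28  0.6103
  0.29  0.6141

$43.81

σ√T = 0.38·√0.3333 = 0.2194
d₁ = [ln(415/435) + (0.048 + ½·0.38²)·0.3333] / (σ√T) = (-0.0471 + 0.0401) / 0.2194 = -0.0319 ≈ -0.03
d₂ = -0.0319 − 0.2194 = -0.2513 ≈ -0.25
e^(−rT) = e^(−0.048·0.3333) = 0.9841
P = 435·0.9841·N(0.25) − 415·N(0.03) = 435·0.9841·0.5987 − 415·0.5120 = 256.2936 − 212.4800 = 43.8136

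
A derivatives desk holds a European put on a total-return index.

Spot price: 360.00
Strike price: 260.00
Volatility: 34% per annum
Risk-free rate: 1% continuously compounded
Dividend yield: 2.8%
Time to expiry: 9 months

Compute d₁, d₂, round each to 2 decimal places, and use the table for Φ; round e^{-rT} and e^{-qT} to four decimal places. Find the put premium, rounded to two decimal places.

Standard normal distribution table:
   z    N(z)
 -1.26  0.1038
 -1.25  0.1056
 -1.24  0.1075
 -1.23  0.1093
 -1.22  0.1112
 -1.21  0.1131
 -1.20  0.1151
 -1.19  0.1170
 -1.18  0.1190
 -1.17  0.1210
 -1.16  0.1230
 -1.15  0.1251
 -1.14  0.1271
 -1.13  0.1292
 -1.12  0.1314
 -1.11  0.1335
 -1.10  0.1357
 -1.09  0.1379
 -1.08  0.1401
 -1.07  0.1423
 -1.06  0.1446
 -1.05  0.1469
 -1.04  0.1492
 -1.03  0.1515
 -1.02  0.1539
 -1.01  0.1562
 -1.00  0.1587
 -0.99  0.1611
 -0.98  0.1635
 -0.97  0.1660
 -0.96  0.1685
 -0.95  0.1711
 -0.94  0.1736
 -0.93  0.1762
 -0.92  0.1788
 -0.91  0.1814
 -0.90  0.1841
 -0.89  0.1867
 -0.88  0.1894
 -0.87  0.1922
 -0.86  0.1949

6.94

σ√T = 0.34 × 0.8660 = 0.2944
d₁ = [ln(360/260) + (0.01 − 0.028 + 0.34²/2)·0.75] / 0.2944 = [0.3254 + 0.0299] / 0.2944 = 1.2066 → 1.21
d₂ = d₁ − σ√T = 1.2066 − 0.2944 = 0.9121 → 0.91
exp(−qT) = exp(−0.028·0.75) = 0.9792;  exp(−rT) = exp(−0.01·0.75) = 0.9925
N(−d₂) = N(-0.91) = 0.1814;  N(−d₁) = N(-1.21) = 0.1131
P = 260·0.9925·0.1814 − 360·0.9792·0.1131 = 46.8103 − 39.8691 = 6.9412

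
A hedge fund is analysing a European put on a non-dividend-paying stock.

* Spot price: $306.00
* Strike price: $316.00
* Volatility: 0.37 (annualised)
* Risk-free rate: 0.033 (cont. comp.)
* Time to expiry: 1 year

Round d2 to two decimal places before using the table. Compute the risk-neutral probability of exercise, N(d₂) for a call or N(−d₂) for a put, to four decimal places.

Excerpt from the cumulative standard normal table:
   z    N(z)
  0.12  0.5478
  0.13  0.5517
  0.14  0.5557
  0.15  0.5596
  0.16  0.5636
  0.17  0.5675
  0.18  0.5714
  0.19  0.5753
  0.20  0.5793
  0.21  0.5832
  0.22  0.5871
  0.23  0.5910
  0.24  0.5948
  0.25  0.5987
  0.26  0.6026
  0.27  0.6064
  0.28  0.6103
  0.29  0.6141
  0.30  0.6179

0.5714

σ√T = 0.37·√1 = 0.3700
d₁ = [ln(306/316) + (0.033 + ½·0.37²)·1] / (σ√T) = (-0.0322 + 0.1014) / 0.3700 = 0.1873 which rounds to 0.19
d₂ = 0.1873 − 0.3700 = -0.1827 which rounds to -0.18
Risk-neutral Pr[S_T < K] = N(−d₂) = N(0.18) = 0.5714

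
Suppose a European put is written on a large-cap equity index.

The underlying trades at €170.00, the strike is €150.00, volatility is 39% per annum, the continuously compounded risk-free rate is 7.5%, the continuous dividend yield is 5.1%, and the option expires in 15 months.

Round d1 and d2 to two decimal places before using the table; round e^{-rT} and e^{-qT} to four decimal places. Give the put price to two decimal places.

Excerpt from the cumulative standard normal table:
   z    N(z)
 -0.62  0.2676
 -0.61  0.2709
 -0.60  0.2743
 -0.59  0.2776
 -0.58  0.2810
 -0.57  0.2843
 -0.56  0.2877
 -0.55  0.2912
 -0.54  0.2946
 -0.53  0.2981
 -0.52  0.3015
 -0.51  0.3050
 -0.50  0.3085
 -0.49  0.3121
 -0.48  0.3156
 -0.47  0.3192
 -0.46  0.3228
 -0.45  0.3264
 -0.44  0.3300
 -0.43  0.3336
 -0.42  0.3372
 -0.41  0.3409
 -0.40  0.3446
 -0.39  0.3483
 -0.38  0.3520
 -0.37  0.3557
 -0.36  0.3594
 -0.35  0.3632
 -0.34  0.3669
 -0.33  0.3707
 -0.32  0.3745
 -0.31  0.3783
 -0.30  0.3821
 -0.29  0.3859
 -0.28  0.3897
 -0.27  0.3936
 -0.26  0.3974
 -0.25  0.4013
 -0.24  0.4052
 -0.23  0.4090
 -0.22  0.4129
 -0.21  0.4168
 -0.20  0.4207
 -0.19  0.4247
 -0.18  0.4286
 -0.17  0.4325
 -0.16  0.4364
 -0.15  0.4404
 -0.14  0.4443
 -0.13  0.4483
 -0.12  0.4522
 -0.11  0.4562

€15.34

σ√T = 0.39·√1.25 = 0.4360
d₁ = [ln(170/150) + (0.075 − 0.051 + 0.39²/2)·1.25] / 0.4360 = [0.1252 + 0.1251] / 0.4360 = 0.5739 ⇒ 0.57
d₂ = d₁ − σ√T = 0.5739 − 0.4360 = 0.1378 ⇒ 0.14
exp(−qT) = exp(−0.051·1.25) = 0.9382;  exp(−rT) = exp(−0.075·1.25) = 0.9105
N(−d₂) = N(-0.14) = 0.4443;  N(−d₁) = N(-0.57) = 0.2843
P = 150·0.9105·0.4443 − 170·0.9382·0.2843 = 60.6803 − 45.3441 = 15.3361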